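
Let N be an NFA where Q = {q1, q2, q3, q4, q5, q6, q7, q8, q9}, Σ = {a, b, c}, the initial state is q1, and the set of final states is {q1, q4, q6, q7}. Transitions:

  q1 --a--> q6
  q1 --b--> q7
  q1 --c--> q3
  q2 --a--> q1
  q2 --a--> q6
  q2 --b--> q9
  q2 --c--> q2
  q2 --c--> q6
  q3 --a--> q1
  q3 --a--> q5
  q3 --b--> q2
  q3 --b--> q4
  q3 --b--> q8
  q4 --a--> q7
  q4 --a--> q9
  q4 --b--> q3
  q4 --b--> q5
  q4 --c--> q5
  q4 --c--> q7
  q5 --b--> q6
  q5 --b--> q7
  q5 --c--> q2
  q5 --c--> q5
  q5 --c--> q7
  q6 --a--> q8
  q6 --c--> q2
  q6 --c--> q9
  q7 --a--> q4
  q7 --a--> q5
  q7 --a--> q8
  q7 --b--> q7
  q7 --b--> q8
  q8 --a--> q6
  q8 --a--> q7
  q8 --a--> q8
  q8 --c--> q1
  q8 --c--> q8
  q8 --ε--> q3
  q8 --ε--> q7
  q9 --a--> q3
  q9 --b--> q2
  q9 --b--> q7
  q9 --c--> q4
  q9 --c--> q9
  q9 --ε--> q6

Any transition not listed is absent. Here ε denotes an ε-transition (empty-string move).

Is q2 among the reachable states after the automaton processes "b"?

No

Start in {q1}.
Read 'b': q1→{q7}; now {q7}.
State q2 is not in {q7}.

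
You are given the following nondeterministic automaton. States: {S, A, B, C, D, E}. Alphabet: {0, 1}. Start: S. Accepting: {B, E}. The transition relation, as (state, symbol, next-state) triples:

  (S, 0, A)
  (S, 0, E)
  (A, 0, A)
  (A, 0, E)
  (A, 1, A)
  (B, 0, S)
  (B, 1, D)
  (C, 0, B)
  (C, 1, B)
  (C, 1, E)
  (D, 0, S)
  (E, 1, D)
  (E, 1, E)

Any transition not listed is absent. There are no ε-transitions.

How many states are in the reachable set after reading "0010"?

Start in {S}.
Read '0': S→{A, E}; now {A, E}.
Read '0': A→{A, E}, E→∅; now {A, E}.
Read '1': A→{A}, E→{D, E}; now {A, D, E}.
Read '0': A→{A, E}, D→{S}, E→∅; now {S, A, E}.
That set has 3 states.

3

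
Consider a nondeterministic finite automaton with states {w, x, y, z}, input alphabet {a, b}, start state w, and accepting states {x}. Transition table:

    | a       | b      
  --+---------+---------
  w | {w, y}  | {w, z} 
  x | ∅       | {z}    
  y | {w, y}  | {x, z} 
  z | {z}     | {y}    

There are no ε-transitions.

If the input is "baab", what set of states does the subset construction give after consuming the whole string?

{w, x, y, z}

Start in {w}.
Read 'b': {w} → {w, z}.
Read 'a': {w, z} → {w, y, z}.
Read 'a': {w, y, z} → {w, y, z}.
Read 'b': {w, y, z} → {w, x, y, z}.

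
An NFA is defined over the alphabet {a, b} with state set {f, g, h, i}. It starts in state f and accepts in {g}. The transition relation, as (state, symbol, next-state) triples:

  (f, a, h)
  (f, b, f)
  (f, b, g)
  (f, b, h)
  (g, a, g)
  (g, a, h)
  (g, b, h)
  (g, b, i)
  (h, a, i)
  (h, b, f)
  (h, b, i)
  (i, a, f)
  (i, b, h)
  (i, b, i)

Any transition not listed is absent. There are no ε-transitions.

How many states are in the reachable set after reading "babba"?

4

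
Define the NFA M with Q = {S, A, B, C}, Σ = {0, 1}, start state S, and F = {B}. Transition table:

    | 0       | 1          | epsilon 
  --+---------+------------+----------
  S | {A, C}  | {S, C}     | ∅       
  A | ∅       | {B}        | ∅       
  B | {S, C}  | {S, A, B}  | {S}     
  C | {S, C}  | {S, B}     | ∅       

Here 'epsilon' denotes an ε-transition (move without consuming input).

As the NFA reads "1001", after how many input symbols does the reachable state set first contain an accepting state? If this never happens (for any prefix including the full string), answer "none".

4

Start in {S}.
Read '1': S→{S, C}; now {S, C}.
Read '0': S→{A, C}, C→{S, C}; now {S, A, C}.
Read '0': S→{A, C}, A→∅, C→{S, C}; now {S, A, C}.
Read '1': S→{S, C}, A→{B}, C→{S, B}; now {S, B, C}.
None of the earlier sets intersect F, but {S, B, C} does.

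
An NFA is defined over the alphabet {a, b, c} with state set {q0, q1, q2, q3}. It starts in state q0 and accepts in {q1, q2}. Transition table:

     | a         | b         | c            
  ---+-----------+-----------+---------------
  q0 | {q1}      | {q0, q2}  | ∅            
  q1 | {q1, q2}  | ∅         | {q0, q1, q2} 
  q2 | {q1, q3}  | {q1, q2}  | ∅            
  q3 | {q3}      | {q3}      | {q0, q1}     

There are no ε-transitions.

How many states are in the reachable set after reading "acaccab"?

Start in {q0}.
Read 'a': q0→{q1}; now {q1}.
Read 'c': q1→{q0, q1, q2}; now {q0, q1, q2}.
Read 'a': q0→{q1}, q1→{q1, q2}, q2→{q1, q3}; now {q1, q2, q3}.
Read 'c': q1→{q0, q1, q2}, q2→∅, q3→{q0, q1}; now {q0, q1, q2}.
Read 'c': q0→∅, q1→{q0, q1, q2}, q2→∅; now {q0, q1, q2}.
Read 'a': q0→{q1}, q1→{q1, q2}, q2→{q1, q3}; now {q1, q2, q3}.
Read 'b': q1→∅, q2→{q1, q2}, q3→{q3}; now {q1, q2, q3}.
That set has 3 states.

3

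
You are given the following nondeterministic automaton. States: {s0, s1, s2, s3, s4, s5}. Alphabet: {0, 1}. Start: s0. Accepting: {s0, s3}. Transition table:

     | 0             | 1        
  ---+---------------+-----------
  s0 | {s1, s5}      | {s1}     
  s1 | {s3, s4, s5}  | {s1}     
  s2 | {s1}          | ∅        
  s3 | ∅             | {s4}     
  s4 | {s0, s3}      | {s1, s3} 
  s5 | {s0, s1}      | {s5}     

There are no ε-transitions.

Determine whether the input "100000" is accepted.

Start in {s0}.
Read '1': s0→{s1}; now {s1}.
Read '0': s1→{s3, s4, s5}; now {s3, s4, s5}.
Read '0': s3→∅, s4→{s0, s3}, s5→{s0, s1}; now {s0, s1, s3}.
Read '0': s0→{s1, s5}, s1→{s3, s4, s5}, s3→∅; now {s1, s3, s4, s5}.
Read '0': s1→{s3, s4, s5}, s3→∅, s4→{s0, s3}, s5→{s0, s1}; now {s0, s1, s3, s4, s5}.
Read '0': s0→{s1, s5}, s1→{s3, s4, s5}, s3→∅, s4→{s0, s3}, s5→{s0, s1}; now {s0, s1, s3, s4, s5}.
The final set {s0, s1, s3, s4, s5} contains the accepting states s0, s3.

Yes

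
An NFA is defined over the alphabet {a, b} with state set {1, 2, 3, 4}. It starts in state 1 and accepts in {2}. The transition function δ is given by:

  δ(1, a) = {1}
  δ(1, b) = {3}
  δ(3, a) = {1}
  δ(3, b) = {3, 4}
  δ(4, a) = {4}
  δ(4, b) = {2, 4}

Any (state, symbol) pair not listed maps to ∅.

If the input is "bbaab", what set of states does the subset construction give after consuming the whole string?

{2, 3, 4}

Start in {1}.
Read 'b': 1→{3}; now {3}.
Read 'b': 3→{3, 4}; now {3, 4}.
Read 'a': 3→{1}, 4→{4}; now {1, 4}.
Read 'a': 1→{1}, 4→{4}; now {1, 4}.
Read 'b': 1→{3}, 4→{2, 4}; now {2, 3, 4}.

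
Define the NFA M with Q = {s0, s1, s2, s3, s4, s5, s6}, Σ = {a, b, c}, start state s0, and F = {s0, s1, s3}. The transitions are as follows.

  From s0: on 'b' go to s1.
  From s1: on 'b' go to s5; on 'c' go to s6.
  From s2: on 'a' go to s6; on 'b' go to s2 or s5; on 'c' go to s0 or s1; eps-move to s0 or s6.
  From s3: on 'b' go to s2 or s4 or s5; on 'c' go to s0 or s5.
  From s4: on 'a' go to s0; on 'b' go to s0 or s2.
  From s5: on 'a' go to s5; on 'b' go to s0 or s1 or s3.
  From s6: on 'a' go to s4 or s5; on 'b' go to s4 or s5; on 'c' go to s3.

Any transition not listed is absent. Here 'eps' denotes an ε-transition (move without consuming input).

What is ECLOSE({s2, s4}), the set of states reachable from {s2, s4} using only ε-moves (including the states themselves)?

{s0, s2, s4, s6}

Begin with {s2, s4}.
ε-move s2 → s0; add s0.
ε-move s2 → s6; add s6.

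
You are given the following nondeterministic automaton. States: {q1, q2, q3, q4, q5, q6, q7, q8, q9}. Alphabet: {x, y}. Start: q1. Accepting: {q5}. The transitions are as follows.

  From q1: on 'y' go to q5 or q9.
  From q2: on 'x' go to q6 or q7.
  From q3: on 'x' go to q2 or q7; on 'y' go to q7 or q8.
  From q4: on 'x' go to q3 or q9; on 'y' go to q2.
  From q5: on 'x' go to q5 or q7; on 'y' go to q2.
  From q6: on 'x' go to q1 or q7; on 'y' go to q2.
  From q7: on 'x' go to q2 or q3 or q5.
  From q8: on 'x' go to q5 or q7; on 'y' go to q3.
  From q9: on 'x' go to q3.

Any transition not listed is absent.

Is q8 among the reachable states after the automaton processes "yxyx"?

Start in {q1}.
Read 'y': {q1} → {q5, q9}.
Read 'x': {q5, q9} → {q3, q5, q7}.
Read 'y': {q3, q5, q7} → {q2, q7, q8}.
Read 'x': {q2, q7, q8} → {q2, q3, q5, q6, q7}.
State q8 is not in {q2, q3, q5, q6, q7}.

No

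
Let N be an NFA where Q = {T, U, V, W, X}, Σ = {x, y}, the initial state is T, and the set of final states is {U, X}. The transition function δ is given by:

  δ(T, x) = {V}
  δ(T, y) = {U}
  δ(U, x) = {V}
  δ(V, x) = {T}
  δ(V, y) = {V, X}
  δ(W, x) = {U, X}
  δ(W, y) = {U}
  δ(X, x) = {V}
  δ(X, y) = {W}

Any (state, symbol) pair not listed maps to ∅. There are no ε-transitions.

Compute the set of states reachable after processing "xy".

{V, X}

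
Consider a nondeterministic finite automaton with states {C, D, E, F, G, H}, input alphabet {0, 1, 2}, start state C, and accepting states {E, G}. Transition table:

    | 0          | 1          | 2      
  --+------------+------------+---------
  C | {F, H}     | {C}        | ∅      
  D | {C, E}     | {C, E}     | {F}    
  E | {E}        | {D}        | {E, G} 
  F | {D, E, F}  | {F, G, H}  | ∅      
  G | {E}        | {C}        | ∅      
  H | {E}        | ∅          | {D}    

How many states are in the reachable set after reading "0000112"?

4

Start in {C}.
Read '0': C→{F, H}; now {F, H}.
Read '0': F→{D, E, F}, H→{E}; now {D, E, F}.
Read '0': D→{C, E}, E→{E}, F→{D, E, F}; now {C, D, E, F}.
Read '0': C→{F, H}, D→{C, E}, E→{E}, F→{D, E, F}; now {C, D, E, F, H}.
Read '1': C→{C}, D→{C, E}, E→{D}, F→{F, G, H}, H→∅; now {C, D, E, F, G, H}.
Read '1': C→{C}, D→{C, E}, E→{D}, F→{F, G, H}, G→{C}, H→∅; now {C, D, E, F, G, H}.
Read '2': C→∅, D→{F}, E→{E, G}, F→∅, G→∅, H→{D}; now {D, E, F, G}.
That set has 4 states.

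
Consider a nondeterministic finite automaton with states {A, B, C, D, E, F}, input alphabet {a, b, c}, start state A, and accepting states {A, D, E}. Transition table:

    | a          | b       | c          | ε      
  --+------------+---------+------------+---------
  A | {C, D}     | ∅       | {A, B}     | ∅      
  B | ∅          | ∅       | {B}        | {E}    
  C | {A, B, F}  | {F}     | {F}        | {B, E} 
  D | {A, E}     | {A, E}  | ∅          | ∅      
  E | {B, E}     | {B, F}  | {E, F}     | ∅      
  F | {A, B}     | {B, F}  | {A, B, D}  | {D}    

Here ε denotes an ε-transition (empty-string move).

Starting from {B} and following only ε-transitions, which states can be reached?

Begin with {B}.
ε-move B → E; add E.

{B, E}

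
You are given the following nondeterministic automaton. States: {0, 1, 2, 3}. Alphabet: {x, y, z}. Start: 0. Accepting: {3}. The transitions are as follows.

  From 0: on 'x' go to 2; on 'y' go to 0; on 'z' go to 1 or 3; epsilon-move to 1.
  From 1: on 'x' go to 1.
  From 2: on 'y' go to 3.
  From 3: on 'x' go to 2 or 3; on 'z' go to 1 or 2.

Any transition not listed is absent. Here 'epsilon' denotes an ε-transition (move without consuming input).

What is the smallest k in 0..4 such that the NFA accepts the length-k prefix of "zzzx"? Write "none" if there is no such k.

1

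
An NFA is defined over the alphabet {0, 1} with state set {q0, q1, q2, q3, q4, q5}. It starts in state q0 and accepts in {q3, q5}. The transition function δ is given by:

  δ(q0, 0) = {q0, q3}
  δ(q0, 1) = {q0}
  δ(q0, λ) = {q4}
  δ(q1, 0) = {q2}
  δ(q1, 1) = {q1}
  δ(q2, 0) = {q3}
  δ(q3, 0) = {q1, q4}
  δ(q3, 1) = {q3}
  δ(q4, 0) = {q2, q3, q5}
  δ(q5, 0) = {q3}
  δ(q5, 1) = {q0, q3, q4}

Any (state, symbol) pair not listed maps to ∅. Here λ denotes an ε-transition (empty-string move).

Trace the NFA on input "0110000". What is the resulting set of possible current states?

Start: ε-closure({q0}) = {q0, q4}.
Read '0': q0→{q0, q3}, q4→{q2, q3, q5}; union {q0, q2, q3, q5}; ε-closure = {q0, q2, q3, q4, q5}.
Read '1': q0→{q0}, q2→∅, q3→{q3}, q4→∅, q5→{q0, q3, q4}; now {q0, q3, q4}.
Read '1': q0→{q0}, q3→{q3}, q4→∅; union {q0, q3}; ε-closure = {q0, q3, q4}.
Read '0': q0→{q0, q3}, q3→{q1, q4}, q4→{q2, q3, q5}; now {q0, q1, q2, q3, q4, q5}.
Read '0': q0→{q0, q3}, q1→{q2}, q2→{q3}, q3→{q1, q4}, q4→{q2, q3, q5}, q5→{q3}; now {q0, q1, q2, q3, q4, q5}.
Read '0': q0→{q0, q3}, q1→{q2}, q2→{q3}, q3→{q1, q4}, q4→{q2, q3, q5}, q5→{q3}; now {q0, q1, q2, q3, q4, q5}.
Read '0': q0→{q0, q3}, q1→{q2}, q2→{q3}, q3→{q1, q4}, q4→{q2, q3, q5}, q5→{q3}; now {q0, q1, q2, q3, q4, q5}.

{q0, q1, q2, q3, q4, q5}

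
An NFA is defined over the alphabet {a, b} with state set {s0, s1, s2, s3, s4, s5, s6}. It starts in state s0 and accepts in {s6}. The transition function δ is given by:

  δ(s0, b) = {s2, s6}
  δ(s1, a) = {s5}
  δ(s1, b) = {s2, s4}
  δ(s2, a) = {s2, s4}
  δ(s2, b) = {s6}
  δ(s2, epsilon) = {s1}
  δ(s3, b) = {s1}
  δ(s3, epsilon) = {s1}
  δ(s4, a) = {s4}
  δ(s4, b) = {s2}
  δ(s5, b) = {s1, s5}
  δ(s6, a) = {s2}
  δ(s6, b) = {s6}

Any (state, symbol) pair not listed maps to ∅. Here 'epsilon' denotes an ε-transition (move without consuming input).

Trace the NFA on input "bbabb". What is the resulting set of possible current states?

{s1, s2, s4, s5, s6}

Start in {s0}.
Read 'b': s0→{s2, s6}; union {s2, s6}; ε-closure = {s1, s2, s6}.
Read 'b': s1→{s2, s4}, s2→{s6}, s6→{s6}; union {s2, s4, s6}; ε-closure = {s1, s2, s4, s6}.
Read 'a': s1→{s5}, s2→{s2, s4}, s4→{s4}, s6→{s2}; union {s2, s4, s5}; ε-closure = {s1, s2, s4, s5}.
Read 'b': s1→{s2, s4}, s2→{s6}, s4→{s2}, s5→{s1, s5}; now {s1, s2, s4, s5, s6}.
Read 'b': s1→{s2, s4}, s2→{s6}, s4→{s2}, s5→{s1, s5}, s6→{s6}; now {s1, s2, s4, s5, s6}.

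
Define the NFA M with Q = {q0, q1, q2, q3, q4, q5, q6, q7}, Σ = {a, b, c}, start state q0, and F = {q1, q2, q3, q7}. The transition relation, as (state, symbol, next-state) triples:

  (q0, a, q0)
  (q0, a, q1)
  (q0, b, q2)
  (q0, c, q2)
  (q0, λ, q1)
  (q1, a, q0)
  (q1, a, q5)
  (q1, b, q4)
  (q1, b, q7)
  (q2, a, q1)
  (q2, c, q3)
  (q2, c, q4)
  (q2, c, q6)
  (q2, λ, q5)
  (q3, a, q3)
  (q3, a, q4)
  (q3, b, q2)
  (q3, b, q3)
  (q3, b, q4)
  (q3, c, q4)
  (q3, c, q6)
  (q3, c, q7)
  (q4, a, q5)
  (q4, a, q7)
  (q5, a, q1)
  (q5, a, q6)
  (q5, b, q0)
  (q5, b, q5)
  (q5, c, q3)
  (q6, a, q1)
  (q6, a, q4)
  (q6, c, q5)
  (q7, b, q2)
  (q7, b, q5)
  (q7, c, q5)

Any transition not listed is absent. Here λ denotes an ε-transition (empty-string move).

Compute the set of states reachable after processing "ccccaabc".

Start: ε-closure({q0}) = {q0, q1}.
Read 'c': q0→{q2}, q1→∅; union {q2}; ε-closure = {q2, q5}.
Read 'c': q2→{q3, q4, q6}, q5→{q3}; now {q3, q4, q6}.
Read 'c': q3→{q4, q6, q7}, q4→∅, q6→{q5}; now {q4, q5, q6, q7}.
Read 'c': q4→∅, q5→{q3}, q6→{q5}, q7→{q5}; now {q3, q5}.
Read 'a': q3→{q3, q4}, q5→{q1, q6}; now {q1, q3, q4, q6}.
Read 'a': q1→{q0, q5}, q3→{q3, q4}, q4→{q5, q7}, q6→{q1, q4}; now {q0, q1, q3, q4, q5, q7}.
Read 'b': q0→{q2}, q1→{q4, q7}, q3→{q2, q3, q4}, q4→∅, q5→{q0, q5}, q7→{q2, q5}; union {q0, q2, q3, q4, q5, q7}; ε-closure = {q0, q1, q2, q3, q4, q5, q7}.
Read 'c': q0→{q2}, q1→∅, q2→{q3, q4, q6}, q3→{q4, q6, q7}, q4→∅, q5→{q3}, q7→{q5}; now {q2, q3, q4, q5, q6, q7}.

{q2, q3, q4, q5, q6, q7}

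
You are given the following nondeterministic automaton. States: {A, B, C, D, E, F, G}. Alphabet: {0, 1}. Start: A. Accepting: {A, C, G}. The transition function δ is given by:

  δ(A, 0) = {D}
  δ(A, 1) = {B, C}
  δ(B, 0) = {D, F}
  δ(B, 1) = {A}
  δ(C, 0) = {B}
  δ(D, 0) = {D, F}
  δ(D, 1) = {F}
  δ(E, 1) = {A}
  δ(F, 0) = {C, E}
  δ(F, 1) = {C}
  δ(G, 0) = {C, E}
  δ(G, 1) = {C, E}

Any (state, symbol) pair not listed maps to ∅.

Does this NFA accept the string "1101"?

No

Start in {A}.
Read '1': A→{B, C}; now {B, C}.
Read '1': B→{A}, C→∅; now {A}.
Read '0': A→{D}; now {D}.
Read '1': D→{F}; now {F}.
The final set {F} contains no accepting state.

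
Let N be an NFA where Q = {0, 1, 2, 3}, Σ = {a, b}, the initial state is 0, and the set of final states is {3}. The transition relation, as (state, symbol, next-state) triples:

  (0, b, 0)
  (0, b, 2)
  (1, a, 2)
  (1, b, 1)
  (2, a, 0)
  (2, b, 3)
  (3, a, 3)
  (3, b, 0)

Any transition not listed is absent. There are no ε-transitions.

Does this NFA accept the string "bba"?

Yes

Start in {0}.
Read 'b': {0} → {0, 2}.
Read 'b': {0, 2} → {0, 2, 3}.
Read 'a': {0, 2, 3} → {0, 3}.
The final set {0, 3} contains the accepting state 3.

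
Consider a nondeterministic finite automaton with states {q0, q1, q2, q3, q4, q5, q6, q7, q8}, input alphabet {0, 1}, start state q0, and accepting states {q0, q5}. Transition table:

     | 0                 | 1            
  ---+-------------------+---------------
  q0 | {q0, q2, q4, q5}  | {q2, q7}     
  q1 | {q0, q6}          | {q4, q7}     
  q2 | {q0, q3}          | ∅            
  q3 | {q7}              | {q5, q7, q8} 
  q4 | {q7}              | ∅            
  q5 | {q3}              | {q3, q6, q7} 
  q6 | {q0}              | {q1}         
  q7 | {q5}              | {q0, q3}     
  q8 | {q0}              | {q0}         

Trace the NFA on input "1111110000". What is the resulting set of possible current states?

{q0, q2, q3, q4, q5, q7}

Start in {q0}.
Read '1': q0→{q2, q7}; now {q2, q7}.
Read '1': q2→∅, q7→{q0, q3}; now {q0, q3}.
Read '1': q0→{q2, q7}, q3→{q5, q7, q8}; now {q2, q5, q7, q8}.
Read '1': q2→∅, q5→{q3, q6, q7}, q7→{q0, q3}, q8→{q0}; now {q0, q3, q6, q7}.
Read '1': q0→{q2, q7}, q3→{q5, q7, q8}, q6→{q1}, q7→{q0, q3}; now {q0, q1, q2, q3, q5, q7, q8}.
Read '1': q0→{q2, q7}, q1→{q4, q7}, q2→∅, q3→{q5, q7, q8}, q5→{q3, q6, q7}, q7→{q0, q3}, q8→{q0}; now {q0, q2, q3, q4, q5, q6, q7, q8}.
Read '0': q0→{q0, q2, q4, q5}, q2→{q0, q3}, q3→{q7}, q4→{q7}, q5→{q3}, q6→{q0}, q7→{q5}, q8→{q0}; now {q0, q2, q3, q4, q5, q7}.
Read '0': q0→{q0, q2, q4, q5}, q2→{q0, q3}, q3→{q7}, q4→{q7}, q5→{q3}, q7→{q5}; now {q0, q2, q3, q4, q5, q7}.
Read '0': q0→{q0, q2, q4, q5}, q2→{q0, q3}, q3→{q7}, q4→{q7}, q5→{q3}, q7→{q5}; now {q0, q2, q3, q4, q5, q7}.
Read '0': q0→{q0, q2, q4, q5}, q2→{q0, q3}, q3→{q7}, q4→{q7}, q5→{q3}, q7→{q5}; now {q0, q2, q3, q4, q5, q7}.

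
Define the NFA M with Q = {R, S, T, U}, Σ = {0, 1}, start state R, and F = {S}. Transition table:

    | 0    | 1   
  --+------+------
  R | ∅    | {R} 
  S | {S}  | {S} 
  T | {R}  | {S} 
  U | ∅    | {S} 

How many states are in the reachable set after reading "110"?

0

Start in {R}.
Read '1': {R} → {R}.
Read '1': {R} → {R}.
Read '0': {R} → ∅.
That set has 0 states.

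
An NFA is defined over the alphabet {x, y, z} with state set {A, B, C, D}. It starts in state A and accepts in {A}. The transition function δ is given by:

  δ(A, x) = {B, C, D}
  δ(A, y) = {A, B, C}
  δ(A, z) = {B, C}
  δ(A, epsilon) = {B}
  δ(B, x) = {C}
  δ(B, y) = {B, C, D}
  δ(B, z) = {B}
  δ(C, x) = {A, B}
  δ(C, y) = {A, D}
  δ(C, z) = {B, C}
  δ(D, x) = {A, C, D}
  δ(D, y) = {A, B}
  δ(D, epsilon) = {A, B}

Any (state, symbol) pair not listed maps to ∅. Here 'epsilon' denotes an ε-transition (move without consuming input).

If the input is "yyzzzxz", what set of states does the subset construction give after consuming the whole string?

{B, C}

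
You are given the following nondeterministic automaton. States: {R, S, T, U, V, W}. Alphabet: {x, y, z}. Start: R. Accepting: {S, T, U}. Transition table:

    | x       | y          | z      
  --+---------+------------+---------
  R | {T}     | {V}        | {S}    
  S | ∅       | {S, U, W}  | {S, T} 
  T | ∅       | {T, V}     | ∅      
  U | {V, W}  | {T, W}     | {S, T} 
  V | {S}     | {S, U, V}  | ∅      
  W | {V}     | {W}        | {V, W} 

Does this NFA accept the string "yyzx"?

Start in {R}.
Read 'y': R→{V}; now {V}.
Read 'y': V→{S, U, V}; now {S, U, V}.
Read 'z': S→{S, T}, U→{S, T}, V→∅; now {S, T}.
Read 'x': S→∅, T→∅; now ∅.
The final set ∅ contains no accepting state.

No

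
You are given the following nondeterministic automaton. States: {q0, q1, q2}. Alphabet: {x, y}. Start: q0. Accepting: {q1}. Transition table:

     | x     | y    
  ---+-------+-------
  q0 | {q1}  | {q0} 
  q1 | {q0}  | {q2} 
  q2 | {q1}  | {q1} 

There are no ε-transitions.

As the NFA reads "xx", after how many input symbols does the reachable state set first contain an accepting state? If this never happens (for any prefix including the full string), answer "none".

1

Start in {q0}.
Read 'x': q0→{q1}; now {q1}.
None of the earlier sets intersect F, but {q1} does.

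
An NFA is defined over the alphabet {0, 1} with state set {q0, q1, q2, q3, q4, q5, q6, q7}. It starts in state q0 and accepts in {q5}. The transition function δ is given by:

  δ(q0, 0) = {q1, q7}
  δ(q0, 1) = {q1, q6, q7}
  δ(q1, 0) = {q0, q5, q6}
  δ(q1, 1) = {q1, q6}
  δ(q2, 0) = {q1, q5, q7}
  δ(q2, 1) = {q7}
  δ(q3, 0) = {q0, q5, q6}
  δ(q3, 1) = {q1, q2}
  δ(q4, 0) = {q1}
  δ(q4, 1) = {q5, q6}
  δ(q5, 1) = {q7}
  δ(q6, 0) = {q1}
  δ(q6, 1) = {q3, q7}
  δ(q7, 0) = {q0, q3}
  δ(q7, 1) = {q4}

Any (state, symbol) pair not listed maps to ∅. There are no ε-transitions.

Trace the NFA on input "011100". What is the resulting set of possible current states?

{q0, q1, q3, q5, q6, q7}

Start in {q0}.
Read '0': q0→{q1, q7}; now {q1, q7}.
Read '1': q1→{q1, q6}, q7→{q4}; now {q1, q4, q6}.
Read '1': q1→{q1, q6}, q4→{q5, q6}, q6→{q3, q7}; now {q1, q3, q5, q6, q7}.
Read '1': q1→{q1, q6}, q3→{q1, q2}, q5→{q7}, q6→{q3, q7}, q7→{q4}; now {q1, q2, q3, q4, q6, q7}.
Read '0': q1→{q0, q5, q6}, q2→{q1, q5, q7}, q3→{q0, q5, q6}, q4→{q1}, q6→{q1}, q7→{q0, q3}; now {q0, q1, q3, q5, q6, q7}.
Read '0': q0→{q1, q7}, q1→{q0, q5, q6}, q3→{q0, q5, q6}, q5→∅, q6→{q1}, q7→{q0, q3}; now {q0, q1, q3, q5, q6, q7}.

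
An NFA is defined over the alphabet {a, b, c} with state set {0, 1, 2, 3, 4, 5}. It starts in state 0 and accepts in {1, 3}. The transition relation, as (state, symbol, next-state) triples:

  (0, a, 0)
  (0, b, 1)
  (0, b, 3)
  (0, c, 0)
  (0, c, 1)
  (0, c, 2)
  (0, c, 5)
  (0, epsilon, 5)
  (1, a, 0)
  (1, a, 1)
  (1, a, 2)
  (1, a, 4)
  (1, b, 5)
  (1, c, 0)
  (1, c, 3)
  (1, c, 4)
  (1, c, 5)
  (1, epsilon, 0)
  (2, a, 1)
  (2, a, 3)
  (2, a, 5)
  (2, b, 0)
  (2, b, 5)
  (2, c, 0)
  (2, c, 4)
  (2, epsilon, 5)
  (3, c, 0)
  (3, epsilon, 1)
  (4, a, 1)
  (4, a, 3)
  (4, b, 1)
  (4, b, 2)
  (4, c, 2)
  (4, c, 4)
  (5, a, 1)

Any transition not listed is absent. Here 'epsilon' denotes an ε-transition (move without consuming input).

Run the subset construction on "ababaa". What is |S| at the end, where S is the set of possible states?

6

Start: ε-closure({0}) = {0, 5}.
Read 'a': {0, 5} → {0, 1, 5}.
Read 'b': {0, 1, 5} → {0, 1, 3, 5}.
Read 'a': {0, 1, 3, 5} → {0, 1, 2, 4, 5}.
Read 'b': {0, 1, 2, 4, 5} → {0, 1, 2, 3, 5}.
Read 'a': {0, 1, 2, 3, 5} → {0, 1, 2, 3, 4, 5}.
Read 'a': {0, 1, 2, 3, 4, 5} → {0, 1, 2, 3, 4, 5}.
That set has 6 states.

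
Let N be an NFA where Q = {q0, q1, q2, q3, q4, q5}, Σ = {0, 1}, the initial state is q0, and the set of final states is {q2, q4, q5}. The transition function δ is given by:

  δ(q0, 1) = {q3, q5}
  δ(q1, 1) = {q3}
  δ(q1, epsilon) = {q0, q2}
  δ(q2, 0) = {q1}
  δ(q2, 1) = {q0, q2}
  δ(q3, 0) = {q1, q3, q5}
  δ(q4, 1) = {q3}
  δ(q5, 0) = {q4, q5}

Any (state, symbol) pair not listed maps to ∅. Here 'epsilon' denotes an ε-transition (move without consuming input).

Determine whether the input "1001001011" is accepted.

Yes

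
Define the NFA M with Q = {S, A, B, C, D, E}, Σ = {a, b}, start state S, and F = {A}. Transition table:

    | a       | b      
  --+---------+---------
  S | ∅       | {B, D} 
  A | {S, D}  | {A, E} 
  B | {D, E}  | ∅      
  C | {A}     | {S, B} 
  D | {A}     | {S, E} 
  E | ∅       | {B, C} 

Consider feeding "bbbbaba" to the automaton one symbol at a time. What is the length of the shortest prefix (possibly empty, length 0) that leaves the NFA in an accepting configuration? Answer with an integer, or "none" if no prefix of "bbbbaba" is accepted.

Start in {S}.
Read 'b': S→{B, D}; now {B, D}.
Read 'b': B→∅, D→{S, E}; now {S, E}.
Read 'b': S→{B, D}, E→{B, C}; now {B, C, D}.
Read 'b': B→∅, C→{S, B}, D→{S, E}; now {S, B, E}.
Read 'a': S→∅, B→{D, E}, E→∅; now {D, E}.
Read 'b': D→{S, E}, E→{B, C}; now {S, B, C, E}.
Read 'a': S→∅, B→{D, E}, C→{A}, E→∅; now {A, D, E}.
None of the earlier sets intersect F, but {A, D, E} does.

7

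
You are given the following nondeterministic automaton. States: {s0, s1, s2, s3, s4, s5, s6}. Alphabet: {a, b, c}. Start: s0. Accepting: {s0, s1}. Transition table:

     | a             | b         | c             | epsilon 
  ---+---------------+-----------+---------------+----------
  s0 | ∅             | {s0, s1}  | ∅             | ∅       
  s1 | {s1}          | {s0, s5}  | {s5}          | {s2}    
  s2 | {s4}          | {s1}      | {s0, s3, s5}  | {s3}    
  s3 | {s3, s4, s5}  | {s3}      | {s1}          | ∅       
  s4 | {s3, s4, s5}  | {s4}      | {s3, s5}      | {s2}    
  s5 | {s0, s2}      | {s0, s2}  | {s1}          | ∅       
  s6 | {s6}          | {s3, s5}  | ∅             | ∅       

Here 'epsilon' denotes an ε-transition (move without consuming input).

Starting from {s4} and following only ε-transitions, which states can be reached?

Begin with {s4}.
ε-move s4 → s2; add s2.
ε-move s2 → s3; add s3.

{s2, s3, s4}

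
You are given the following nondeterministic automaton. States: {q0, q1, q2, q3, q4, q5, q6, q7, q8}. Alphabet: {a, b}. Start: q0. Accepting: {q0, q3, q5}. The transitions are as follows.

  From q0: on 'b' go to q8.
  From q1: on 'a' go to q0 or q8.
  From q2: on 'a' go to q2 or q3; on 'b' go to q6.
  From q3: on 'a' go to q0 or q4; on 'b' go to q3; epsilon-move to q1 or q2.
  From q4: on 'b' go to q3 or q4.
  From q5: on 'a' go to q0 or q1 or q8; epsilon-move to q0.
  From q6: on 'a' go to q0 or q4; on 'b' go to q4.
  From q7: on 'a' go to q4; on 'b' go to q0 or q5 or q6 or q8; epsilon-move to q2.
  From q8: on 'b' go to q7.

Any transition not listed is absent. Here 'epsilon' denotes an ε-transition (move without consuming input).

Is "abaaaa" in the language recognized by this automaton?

No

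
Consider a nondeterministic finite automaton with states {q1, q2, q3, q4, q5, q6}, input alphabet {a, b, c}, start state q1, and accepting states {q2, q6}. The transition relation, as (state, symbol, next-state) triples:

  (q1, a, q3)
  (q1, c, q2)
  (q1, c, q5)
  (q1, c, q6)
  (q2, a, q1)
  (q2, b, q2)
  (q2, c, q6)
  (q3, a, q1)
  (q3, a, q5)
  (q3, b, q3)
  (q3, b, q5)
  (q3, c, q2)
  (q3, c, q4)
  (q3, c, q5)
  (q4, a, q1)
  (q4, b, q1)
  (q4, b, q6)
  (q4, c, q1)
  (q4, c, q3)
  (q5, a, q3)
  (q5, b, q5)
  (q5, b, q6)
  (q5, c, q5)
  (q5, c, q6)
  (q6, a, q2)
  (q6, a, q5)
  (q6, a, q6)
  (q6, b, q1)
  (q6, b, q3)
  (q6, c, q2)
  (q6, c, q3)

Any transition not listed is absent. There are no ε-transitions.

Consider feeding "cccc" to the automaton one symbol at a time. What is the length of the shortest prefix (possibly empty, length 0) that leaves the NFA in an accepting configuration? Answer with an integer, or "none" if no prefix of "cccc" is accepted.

Start in {q1}.
Read 'c': {q1} → {q2, q5, q6}.
None of the earlier sets intersect F, but {q2, q5, q6} does.

1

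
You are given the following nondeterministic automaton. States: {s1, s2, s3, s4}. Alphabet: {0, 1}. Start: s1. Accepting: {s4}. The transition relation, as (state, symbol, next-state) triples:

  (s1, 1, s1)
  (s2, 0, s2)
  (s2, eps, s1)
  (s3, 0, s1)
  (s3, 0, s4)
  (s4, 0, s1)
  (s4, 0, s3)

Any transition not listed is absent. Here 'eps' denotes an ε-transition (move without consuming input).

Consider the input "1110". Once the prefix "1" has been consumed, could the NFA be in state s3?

Start in {s1}.
Read '1': {s1} → {s1}.
State s3 is not in {s1}.

No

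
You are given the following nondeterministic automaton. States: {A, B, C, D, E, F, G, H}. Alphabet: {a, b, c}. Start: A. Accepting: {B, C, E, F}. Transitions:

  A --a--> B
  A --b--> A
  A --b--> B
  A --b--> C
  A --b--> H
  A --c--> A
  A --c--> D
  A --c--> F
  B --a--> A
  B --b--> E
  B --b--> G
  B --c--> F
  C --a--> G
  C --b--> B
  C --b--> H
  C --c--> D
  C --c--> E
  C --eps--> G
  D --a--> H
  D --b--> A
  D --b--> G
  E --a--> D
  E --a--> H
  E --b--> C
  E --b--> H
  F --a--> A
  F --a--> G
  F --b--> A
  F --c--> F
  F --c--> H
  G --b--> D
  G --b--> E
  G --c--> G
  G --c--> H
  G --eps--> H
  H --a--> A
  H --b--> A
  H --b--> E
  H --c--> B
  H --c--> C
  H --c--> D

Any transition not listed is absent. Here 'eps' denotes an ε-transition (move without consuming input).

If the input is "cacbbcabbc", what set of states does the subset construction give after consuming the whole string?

{A, B, C, D, E, F, G, H}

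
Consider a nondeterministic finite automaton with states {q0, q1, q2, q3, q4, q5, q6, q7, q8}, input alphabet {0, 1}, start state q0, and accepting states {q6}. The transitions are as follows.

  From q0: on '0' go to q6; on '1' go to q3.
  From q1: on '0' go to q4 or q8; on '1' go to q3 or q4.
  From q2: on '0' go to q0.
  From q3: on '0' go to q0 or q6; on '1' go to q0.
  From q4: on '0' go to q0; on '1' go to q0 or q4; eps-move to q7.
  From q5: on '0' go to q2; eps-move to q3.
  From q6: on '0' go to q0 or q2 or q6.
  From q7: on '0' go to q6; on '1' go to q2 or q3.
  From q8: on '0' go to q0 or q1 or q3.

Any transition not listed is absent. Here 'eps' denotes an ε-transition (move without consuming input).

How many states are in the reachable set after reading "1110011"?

Start in {q0}.
Read '1': q0→{q3}; now {q3}.
Read '1': q3→{q0}; now {q0}.
Read '1': q0→{q3}; now {q3}.
Read '0': q3→{q0, q6}; now {q0, q6}.
Read '0': q0→{q6}, q6→{q0, q2, q6}; now {q0, q2, q6}.
Read '1': q0→{q3}, q2→∅, q6→∅; now {q3}.
Read '1': q3→{q0}; now {q0}.
That set has 1 state.

1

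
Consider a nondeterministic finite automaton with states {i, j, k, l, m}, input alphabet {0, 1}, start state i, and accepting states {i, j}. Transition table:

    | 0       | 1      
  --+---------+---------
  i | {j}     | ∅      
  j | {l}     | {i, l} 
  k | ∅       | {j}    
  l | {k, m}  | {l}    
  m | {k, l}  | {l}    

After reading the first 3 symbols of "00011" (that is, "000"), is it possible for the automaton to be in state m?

Yes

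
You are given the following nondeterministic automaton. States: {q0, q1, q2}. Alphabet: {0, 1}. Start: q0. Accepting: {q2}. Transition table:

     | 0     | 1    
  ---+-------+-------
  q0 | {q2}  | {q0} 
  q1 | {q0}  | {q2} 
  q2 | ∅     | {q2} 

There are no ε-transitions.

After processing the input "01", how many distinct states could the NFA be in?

Start in {q0}.
Read '0': q0→{q2}; now {q2}.
Read '1': q2→{q2}; now {q2}.
That set has 1 state.

1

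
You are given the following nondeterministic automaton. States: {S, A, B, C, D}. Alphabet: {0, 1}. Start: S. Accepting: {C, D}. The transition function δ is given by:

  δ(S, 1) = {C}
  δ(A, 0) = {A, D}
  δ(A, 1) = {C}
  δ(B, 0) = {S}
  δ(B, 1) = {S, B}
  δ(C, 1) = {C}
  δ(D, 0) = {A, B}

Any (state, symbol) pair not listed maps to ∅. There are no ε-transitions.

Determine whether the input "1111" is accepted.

Yes

Start in {S}.
Read '1': {S} → {C}.
Read '1': {C} → {C}.
Read '1': {C} → {C}.
Read '1': {C} → {C}.
The final set {C} contains the accepting state C.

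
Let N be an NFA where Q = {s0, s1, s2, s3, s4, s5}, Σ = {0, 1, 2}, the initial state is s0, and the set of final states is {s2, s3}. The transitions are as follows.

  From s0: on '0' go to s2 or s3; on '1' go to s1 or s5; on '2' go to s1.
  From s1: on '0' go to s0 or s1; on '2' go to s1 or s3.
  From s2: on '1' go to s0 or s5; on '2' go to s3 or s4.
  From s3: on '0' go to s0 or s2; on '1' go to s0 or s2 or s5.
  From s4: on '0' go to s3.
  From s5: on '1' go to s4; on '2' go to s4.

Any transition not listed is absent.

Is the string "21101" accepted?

No

Start in {s0}.
Read '2': s0→{s1}; now {s1}.
Read '1': s1→∅; now ∅.
The set is empty and remains empty for the remaining 3 symbols.
The final set ∅ contains no accepting state.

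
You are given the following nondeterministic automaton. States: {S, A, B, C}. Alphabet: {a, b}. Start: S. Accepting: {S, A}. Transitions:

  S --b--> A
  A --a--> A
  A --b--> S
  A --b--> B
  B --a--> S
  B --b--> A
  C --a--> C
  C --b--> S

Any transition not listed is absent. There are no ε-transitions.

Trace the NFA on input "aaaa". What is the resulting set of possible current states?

∅

Start in {S}.
Read 'a': {S} → ∅.
The set is empty and remains empty for the remaining 3 symbols.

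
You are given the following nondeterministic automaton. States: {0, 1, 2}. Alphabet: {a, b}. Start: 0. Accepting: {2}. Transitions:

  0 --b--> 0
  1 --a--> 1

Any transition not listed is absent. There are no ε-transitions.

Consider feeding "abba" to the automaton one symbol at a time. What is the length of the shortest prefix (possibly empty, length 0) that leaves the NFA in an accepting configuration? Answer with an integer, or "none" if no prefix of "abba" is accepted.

none

Start in {0}.
Read 'a': {0} → ∅.
The set is empty and remains empty for the remaining 3 symbols.
No reachable set along the way intersects F.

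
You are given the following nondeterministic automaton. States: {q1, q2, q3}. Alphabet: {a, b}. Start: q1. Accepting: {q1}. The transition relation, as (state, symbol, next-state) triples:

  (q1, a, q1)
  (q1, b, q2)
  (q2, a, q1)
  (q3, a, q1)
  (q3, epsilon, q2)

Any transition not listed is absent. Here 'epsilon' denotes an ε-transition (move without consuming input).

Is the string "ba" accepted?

Yes

Start in {q1}.
Read 'b': {q1} → {q2}.
Read 'a': {q2} → {q1}.
The final set {q1} contains the accepting state q1.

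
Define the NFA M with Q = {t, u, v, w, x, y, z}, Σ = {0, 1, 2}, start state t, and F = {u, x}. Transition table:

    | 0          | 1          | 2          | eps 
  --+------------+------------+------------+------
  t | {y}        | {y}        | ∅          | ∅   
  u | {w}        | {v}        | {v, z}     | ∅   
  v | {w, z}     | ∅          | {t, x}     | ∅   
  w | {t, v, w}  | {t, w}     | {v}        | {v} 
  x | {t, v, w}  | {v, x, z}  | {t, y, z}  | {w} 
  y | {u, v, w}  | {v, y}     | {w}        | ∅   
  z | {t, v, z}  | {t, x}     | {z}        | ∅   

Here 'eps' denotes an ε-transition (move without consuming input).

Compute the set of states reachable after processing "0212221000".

{t, u, v, w, y, z}

Start in {t}.
Read '0': t→{y}; now {y}.
Read '2': y→{w}; union {w}; ε-closure = {v, w}.
Read '1': v→∅, w→{t, w}; union {t, w}; ε-closure = {t, v, w}.
Read '2': t→∅, v→{t, x}, w→{v}; union {t, v, x}; ε-closure = {t, v, w, x}.
Read '2': t→∅, v→{t, x}, w→{v}, x→{t, y, z}; union {t, v, x, y, z}; ε-closure = {t, v, w, x, y, z}.
Read '2': t→∅, v→{t, x}, w→{v}, x→{t, y, z}, y→{w}, z→{z}; now {t, v, w, x, y, z}.
Read '1': t→{y}, v→∅, w→{t, w}, x→{v, x, z}, y→{v, y}, z→{t, x}; now {t, v, w, x, y, z}.
Read '0': t→{y}, v→{w, z}, w→{t, v, w}, x→{t, v, w}, y→{u, v, w}, z→{t, v, z}; now {t, u, v, w, y, z}.
Read '0': t→{y}, u→{w}, v→{w, z}, w→{t, v, w}, y→{u, v, w}, z→{t, v, z}; now {t, u, v, w, y, z}.
Read '0': t→{y}, u→{w}, v→{w, z}, w→{t, v, w}, y→{u, v, w}, z→{t, v, z}; now {t, u, v, w, y, z}.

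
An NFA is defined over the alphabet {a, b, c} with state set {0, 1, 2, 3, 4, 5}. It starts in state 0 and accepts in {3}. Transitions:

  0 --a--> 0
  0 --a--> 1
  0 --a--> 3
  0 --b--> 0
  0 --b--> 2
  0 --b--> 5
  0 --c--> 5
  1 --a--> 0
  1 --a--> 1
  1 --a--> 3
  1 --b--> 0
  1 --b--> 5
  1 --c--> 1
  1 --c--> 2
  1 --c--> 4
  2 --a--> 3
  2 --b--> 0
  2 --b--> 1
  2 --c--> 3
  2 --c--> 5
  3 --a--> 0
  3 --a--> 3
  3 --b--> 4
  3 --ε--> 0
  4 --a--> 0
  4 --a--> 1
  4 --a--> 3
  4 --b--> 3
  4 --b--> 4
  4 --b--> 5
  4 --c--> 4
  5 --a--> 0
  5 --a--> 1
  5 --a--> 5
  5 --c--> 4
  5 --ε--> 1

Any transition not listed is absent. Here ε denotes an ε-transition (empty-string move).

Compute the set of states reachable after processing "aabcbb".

{0, 1, 2, 3, 4, 5}

Start in {0}.
Read 'a': 0→{0, 1, 3}; now {0, 1, 3}.
Read 'a': 0→{0, 1, 3}, 1→{0, 1, 3}, 3→{0, 3}; now {0, 1, 3}.
Read 'b': 0→{0, 2, 5}, 1→{0, 5}, 3→{4}; union {0, 2, 4, 5}; ε-closure = {0, 1, 2, 4, 5}.
Read 'c': 0→{5}, 1→{1, 2, 4}, 2→{3, 5}, 4→{4}, 5→{4}; union {1, 2, 3, 4, 5}; ε-closure = {0, 1, 2, 3, 4, 5}.
Read 'b': 0→{0, 2, 5}, 1→{0, 5}, 2→{0, 1}, 3→{4}, 4→{3, 4, 5}, 5→∅; now {0, 1, 2, 3, 4, 5}.
Read 'b': 0→{0, 2, 5}, 1→{0, 5}, 2→{0, 1}, 3→{4}, 4→{3, 4, 5}, 5→∅; now {0, 1, 2, 3, 4, 5}.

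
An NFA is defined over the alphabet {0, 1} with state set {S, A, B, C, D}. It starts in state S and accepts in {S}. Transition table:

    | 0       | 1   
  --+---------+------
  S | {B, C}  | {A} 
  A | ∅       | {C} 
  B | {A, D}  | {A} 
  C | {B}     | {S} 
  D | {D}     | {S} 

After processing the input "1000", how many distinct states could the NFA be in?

0

Start in {S}.
Read '1': S→{A}; now {A}.
Read '0': A→∅; now ∅.
The set is empty and remains empty for the remaining 2 symbols.
That set has 0 states.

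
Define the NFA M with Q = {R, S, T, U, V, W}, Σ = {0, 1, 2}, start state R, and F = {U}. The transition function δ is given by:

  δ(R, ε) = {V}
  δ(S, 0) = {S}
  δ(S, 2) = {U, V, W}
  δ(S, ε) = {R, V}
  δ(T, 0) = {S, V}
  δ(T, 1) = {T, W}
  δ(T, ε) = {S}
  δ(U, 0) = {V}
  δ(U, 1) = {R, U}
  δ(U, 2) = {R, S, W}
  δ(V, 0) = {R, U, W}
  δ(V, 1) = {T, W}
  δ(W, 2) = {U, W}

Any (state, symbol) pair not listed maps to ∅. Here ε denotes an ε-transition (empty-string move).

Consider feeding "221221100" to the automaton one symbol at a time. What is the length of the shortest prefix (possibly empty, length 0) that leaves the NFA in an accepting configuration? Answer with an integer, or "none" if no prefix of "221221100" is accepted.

Start: ε-closure({R}) = {R, V}.
Read '2': {R, V} → ∅.
The set is empty and remains empty for the remaining 8 symbols.
No reachable set along the way intersects F.

none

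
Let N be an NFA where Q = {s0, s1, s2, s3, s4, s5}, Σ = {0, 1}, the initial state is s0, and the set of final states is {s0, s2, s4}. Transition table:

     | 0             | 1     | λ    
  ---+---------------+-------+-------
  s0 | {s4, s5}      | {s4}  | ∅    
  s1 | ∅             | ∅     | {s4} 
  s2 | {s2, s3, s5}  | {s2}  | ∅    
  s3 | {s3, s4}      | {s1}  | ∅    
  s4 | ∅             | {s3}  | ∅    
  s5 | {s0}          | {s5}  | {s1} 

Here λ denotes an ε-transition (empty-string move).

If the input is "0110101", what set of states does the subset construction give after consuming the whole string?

Start in {s0}.
Read '0': {s0} → {s1, s4, s5}.
Read '1': {s1, s4, s5} → {s1, s3, s4, s5}.
Read '1': {s1, s3, s4, s5} → {s1, s3, s4, s5}.
Read '0': {s1, s3, s4, s5} → {s0, s3, s4}.
Read '1': {s0, s3, s4} → {s1, s3, s4}.
Read '0': {s1, s3, s4} → {s3, s4}.
Read '1': {s3, s4} → {s1, s3, s4}.

{s1, s3, s4}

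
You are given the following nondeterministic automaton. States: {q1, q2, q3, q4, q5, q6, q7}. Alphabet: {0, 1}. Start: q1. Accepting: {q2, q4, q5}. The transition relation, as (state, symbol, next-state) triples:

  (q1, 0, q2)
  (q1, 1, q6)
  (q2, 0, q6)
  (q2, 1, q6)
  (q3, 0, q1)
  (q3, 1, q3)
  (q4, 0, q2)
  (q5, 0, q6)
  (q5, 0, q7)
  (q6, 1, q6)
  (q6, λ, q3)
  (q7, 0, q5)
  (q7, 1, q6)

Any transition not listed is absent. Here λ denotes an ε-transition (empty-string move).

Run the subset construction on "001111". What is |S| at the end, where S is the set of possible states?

Start in {q1}.
Read '0': q1→{q2}; now {q2}.
Read '0': q2→{q6}; union {q6}; ε-closure = {q3, q6}.
Read '1': q3→{q3}, q6→{q6}; now {q3, q6}.
Read '1': q3→{q3}, q6→{q6}; now {q3, q6}.
Read '1': q3→{q3}, q6→{q6}; now {q3, q6}.
Read '1': q3→{q3}, q6→{q6}; now {q3, q6}.
That set has 2 states.

2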